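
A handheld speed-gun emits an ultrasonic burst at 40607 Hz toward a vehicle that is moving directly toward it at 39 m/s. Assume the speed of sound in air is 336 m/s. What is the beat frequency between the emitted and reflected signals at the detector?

At the vehicle (a moving observer), f₁ = f₀ · (v + u)/v = 40607 × 375/336 ≈ 45320 Hz.
The reflection then acts as a moving source: f₂ = f₁ · v/(v − u) ≈ 51271 Hz.
Equivalently f₂ = f₀ · (v + u)/(v − u).
Beat frequency: |f₂ − f₀| = 2u·f₀/(v − u) = 2 × 39 × 40607/297 ≈ 10664 Hz.

10664 Hz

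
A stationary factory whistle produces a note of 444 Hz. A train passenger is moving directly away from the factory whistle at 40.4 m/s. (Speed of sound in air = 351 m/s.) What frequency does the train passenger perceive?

Moving observer, stationary source: f' = f · (v − v_o)/v.
f' = 444 × (351 − 40.4)/351 = 444 × 310.6/351 ≈ 393 Hz.

393 Hz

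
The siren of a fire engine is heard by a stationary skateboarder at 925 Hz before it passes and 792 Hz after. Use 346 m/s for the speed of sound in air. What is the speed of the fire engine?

f₁/f₂ = (v + v_s)/(v − v_s), so v_s = v · (f₁ − f₂)/(f₁ + f₂).
v_s = 346 × (925 − 792)/(925 + 792) = 346 × 133/1717 ≈ 27 m/s.

27 m/s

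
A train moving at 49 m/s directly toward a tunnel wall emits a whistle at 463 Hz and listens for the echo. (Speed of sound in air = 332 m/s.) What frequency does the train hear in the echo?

The tunnel wall receives the sound from a moving source: f₁ = f₀ · v/(v − v_e) = 463 × 332/283 ≈ 543 Hz.
On the return leg the train is a moving observer: f₂ = f₁ · (v + v_e)/v = 543 × 381/332 ≈ 623 Hz.

623 Hz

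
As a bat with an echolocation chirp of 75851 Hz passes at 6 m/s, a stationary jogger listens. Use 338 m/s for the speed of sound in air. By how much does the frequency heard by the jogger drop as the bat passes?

Approaching: f₁ = f · v/(v − v_s) = 75851 × 338/332 ≈ 77222 Hz.
Receding: f₂ = f · v/(v + v_s) = 75851 × 338/344 ≈ 74528 Hz.
Drop: f₁ − f₂ = 2f·v·v_s/(v² − v_s²) = 2 × 75851 × 338 × 6/(338² − 6²) ≈ 2694 Hz.

2694 Hz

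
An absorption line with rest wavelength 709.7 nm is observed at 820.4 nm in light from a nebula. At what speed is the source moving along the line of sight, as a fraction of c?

λ'/λ₀ = 1.1560 > 1 (redshift), so the source is receding.
λ'/λ₀ = √((1 + β)/(1 − β)) for a receding source ⇒ β = (r² − 1)/(r² + 1) with r = λ'/λ₀.
β = (1.3363 − 1)/(1.3363 + 1) ≈ 0.144.

0.144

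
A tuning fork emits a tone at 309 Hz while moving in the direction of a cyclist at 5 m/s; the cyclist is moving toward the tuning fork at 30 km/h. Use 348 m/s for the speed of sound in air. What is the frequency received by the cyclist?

321 Hz

30 km/h = 8.333 m/s.
General Doppler shift: f' = f · (v + v_o)/(v − v_s).
f' = 309 × (348 + 8.333)/(348 − 5) = 309 × 356.33/343 ≈ 321 Hz.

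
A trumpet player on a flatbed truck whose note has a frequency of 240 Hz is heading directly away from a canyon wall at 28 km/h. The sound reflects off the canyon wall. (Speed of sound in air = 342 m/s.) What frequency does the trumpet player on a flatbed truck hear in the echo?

229 Hz

28 km/h = 7.778 m/s.
The canyon wall receives the sound from a moving source: f₁ = f₀ · v/(v + v_e) = 240 × 342/349.78 ≈ 235 Hz.
On the return leg the trumpet player on a flatbed truck is a moving observer: f₂ = f₁ · (v − v_e)/v = 235 × 334.22/342 ≈ 229 Hz.
Equivalently f₂ = f₀ · (v − v_e)/(v + v_e).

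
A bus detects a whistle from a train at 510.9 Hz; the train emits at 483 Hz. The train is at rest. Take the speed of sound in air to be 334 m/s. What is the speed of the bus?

19.3 m/s

f' > f, so the bus is approaching.
f' = f · (v + v_o)/v ⇒ v_o = v · |f'/f − 1|.
v_o = 334 × |510.9/483 − 1| = 334 × 0.05776 ≈ 19.3 m/s.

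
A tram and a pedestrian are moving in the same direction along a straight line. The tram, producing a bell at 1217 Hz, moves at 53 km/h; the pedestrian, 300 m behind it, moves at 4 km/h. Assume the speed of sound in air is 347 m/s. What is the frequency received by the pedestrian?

1171 Hz

53 km/h = 14.72 m/s; 4 km/h = 1.111 m/s.
The pedestrian is behind, so the tram is moving away from it while the pedestrian is moving toward the tram.
With source receding and observer approaching, f' = f · (v + v_o)/(v + v_s).
f' = 1217 × (347 + 1.111)/(347 + 14.72) = 1217 × 348.11/361.72 ≈ 1171 Hz.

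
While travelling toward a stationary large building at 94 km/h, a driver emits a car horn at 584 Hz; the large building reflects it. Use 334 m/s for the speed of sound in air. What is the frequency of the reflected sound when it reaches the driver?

683 Hz

94 km/h = 26.11 m/s.
The large building receives the sound from a moving source: f₁ = f₀ · v/(v − v_e) = 584 × 334/307.89 ≈ 634 Hz.
On the return leg the driver is a moving observer: f₂ = f₁ · (v + v_e)/v = 634 × 360.11/334 ≈ 683 Hz.
Equivalently f₂ = f₀ · (v + v_e)/(v − v_e).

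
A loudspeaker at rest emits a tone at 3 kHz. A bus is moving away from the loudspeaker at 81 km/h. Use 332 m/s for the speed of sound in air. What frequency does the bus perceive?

2.80 kHz

81 km/h = 22.5 m/s.
Only the observer moves, away from the source, so f' = f · (v − v_o)/v.
f' = 3 × (332 − 22.5)/332 = 3 × 309.5/332 ≈ 2.80 kHz.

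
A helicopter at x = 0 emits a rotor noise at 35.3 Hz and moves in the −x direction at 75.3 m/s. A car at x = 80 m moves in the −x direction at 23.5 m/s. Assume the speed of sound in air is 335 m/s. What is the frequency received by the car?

The observer lies on the +x side, so the source is heading away from the observer and the observer is heading toward the source.
General Doppler shift: f' = f · (v + v_o)/(v + v_s).
f' = 35.3 × (335 + 23.5)/(335 + 75.3) = 35.3 × 358.5/410.3 ≈ 30.8 Hz.

30.8 Hz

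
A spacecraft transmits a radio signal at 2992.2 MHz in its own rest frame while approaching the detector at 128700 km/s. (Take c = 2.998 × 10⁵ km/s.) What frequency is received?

4735.2 MHz

β = v/c = 128700/299800 = 0.4293.
Relativistic Doppler for frequency: f' = f₀ · √((1 + β)/(1 − β)).
f' = 2992.2 × √(1.4293/0.5707) = 2992.2 × 1.58252 ≈ 4735.2 MHz.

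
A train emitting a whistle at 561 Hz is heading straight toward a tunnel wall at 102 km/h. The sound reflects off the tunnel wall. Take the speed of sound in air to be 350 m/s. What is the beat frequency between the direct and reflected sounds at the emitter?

102 km/h = 28.33 m/s.
The tunnel wall receives the sound from a moving source: f₁ = f₀ · v/(v − v_e) = 561 × 350/321.67 ≈ 610.4 Hz.
On the return leg the train is a moving observer: f₂ = f₁ · (v + v_e)/v = 610.4 × 378.33/350 ≈ 659.8 Hz.
Beat against the emitted tone: |f₂ − f₀| = 2v_e·f₀/(v − v_e) = 2 × 28.33 × 561/321.67 ≈ 99 Hz.

99 Hz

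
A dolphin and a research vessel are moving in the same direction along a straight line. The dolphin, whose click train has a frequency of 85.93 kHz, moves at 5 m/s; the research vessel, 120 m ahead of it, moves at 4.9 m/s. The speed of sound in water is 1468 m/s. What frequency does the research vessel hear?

85.9 kHz

The research vessel is ahead, so the dolphin is moving toward it while the research vessel is moving away from the dolphin.
Both move, so f' = f · (v − v_o)/(v − v_s).
f' = 85.93 × (1468 − 4.9)/(1468 − 5) = 85.93 × 1463.1/1463 ≈ 85.9 kHz.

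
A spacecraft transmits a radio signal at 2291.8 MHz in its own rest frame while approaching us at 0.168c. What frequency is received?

Relativistic Doppler for frequency: f' = f₀ · √((1 + β)/(1 − β)).
f' = 2291.8 × √(1.1680/0.8320) = 2291.8 × 1.18484 ≈ 2715.4 MHz.

2715.4 MHz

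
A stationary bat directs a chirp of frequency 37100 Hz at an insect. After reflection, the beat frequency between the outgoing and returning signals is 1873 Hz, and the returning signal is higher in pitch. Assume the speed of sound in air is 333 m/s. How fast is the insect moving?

Double Doppler shift off a moving reflector: f₂ = f₀ · (v + u)/(v − u) (u > 0 toward emitter).
Returning signal is higher, so f₂ = f₀ + Δf = 37100 + 1873 = 38973 Hz.
Rearranging, u = v · (f₂ − f₀)/(f₂ + f₀) = 333 × 1873/76073 ≈ 8.2 m/s.
So the insect is moving at 8.2 m/s toward the emitter.

8.2 m/s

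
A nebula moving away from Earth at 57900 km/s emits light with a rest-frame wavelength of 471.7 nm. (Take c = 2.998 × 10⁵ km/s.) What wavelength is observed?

β = v/c = 57900/299800 = 0.1931.
Relativistic Doppler for wavelength: λ' = λ₀ · √((1 + β)/(1 − β)).
λ' = 471.7 × √(1.1931/0.8069) = 471.7 × 1.21602 ≈ 573.6 nm.

573.6 nm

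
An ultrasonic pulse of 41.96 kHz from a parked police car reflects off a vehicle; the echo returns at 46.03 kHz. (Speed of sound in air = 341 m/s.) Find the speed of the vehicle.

15.8 m/s

Double Doppler shift off a moving reflector: f₂ = f₀ · (v + u)/(v − u) (u > 0 toward emitter).
Rearranging, u = v · (f₂ − f₀)/(f₂ + f₀) = 341 × 4.07/87.99 ≈ 15.8 m/s.
So the vehicle is moving at 15.8 m/s toward the emitter.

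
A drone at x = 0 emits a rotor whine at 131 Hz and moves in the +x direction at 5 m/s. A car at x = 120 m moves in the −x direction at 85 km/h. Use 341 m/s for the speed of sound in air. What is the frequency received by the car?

85 km/h = 23.61 m/s.
The observer lies on the +x side, so the source is heading toward the observer and the observer is heading toward the source.
With source approaching and observer approaching, f' = f · (v + v_o)/(v − v_s).
f' = 131 × (341 + 23.61)/(341 − 5) = 131 × 364.61/336 ≈ 142 Hz.

142 Hz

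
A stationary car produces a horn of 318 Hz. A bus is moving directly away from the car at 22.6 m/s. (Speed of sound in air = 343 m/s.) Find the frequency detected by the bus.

297 Hz

Moving observer, stationary source: f' = f · (v − v_o)/v.
f' = 318 × (343 − 22.6)/343 = 318 × 320.4/343 ≈ 297 Hz.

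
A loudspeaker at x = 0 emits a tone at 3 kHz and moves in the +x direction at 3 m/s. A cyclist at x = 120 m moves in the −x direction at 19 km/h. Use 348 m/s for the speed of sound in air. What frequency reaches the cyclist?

3.07 kHz

19 km/h = 5.278 m/s.
The observer lies on the +x side, so the source is heading toward the observer and the observer is heading toward the source.
With source approaching and observer approaching, f' = f · (v + v_o)/(v − v_s).
f' = 3 × (348 + 5.278)/(348 − 3) = 3 × 353.28/345 ≈ 3.07 kHz.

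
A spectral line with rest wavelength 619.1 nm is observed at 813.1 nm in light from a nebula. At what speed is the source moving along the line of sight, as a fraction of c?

λ'/λ₀ = 1.3134 > 1 (redshift), so the source is receding.
λ'/λ₀ = √((1 + β)/(1 − β)) for a receding source ⇒ β = (r² − 1)/(r² + 1) with r = λ'/λ₀.
β = (1.7249 − 1)/(1.7249 + 1) ≈ 0.266.

0.266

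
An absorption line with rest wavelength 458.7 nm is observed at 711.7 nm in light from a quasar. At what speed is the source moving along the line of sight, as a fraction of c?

λ'/λ₀ = 1.5516 > 1 (redshift), so the source is receding.
λ'/λ₀ = √((1 + β)/(1 − β)) for a receding source ⇒ β = (r² − 1)/(r² + 1) with r = λ'/λ₀.
β = (2.4073 − 1)/(2.4073 + 1) ≈ 0.413.

0.413c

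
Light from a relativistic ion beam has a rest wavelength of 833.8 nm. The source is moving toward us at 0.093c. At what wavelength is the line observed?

759.5 nm

Relativistic Doppler for wavelength: λ' = λ₀ · √((1 − β)/(1 + β)).
λ' = 833.8 × √(0.9070/1.0930) = 833.8 × 0.91095 ≈ 759.5 nm.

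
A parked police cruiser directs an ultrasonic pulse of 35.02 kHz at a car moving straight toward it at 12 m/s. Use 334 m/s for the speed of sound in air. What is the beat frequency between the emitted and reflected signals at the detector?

The car first receives the wave as a moving observer: f₁ = f₀ · (v + u)/v = 35.02 × (334 + 12)/334 ≈ 36.28 kHz.
The reflection then acts as a moving source: f₂ = f₁ · v/(v − u) ≈ 37.63 kHz.
Equivalently f₂ = f₀ · (v + u)/(v − u).
Beat frequency (with f₀ = 35020 Hz): |f₂ − f₀| = 2u·f₀/(v − u) = 2 × 12 × 35020/322 ≈ 2610 Hz.

2610 Hz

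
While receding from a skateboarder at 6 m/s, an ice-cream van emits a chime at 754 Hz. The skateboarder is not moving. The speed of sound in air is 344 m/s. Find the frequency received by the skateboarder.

Only the source moves, away from the listener, so f' = f · v/(v + v_s).
f' = 754 × 344/(344 + 6) = 754 × 344/350 ≈ 741 Hz.

741 Hz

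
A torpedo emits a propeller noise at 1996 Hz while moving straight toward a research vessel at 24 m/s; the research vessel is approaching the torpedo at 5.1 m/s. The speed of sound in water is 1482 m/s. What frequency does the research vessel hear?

Both move, so f' = f · (v + v_o)/(v − v_s).
f' = 1996 × (1482 + 5.1)/(1482 − 24) = 1996 × 1487.1/1458 ≈ 2036 Hz.

2036 Hz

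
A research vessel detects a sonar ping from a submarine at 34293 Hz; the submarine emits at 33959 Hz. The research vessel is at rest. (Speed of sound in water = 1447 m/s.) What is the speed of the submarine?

14.1 m/s

f' > f, so the submarine is approaching.
f' = f · v/(v − v_s) ⇒ v_s = v · |1 − f/f'|.
v_s = 1447 × |1 − 33959/34293| = 1447 × 0.00974 ≈ 14.1 m/s.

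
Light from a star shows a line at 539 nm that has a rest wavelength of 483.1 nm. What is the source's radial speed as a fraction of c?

0.109

λ'/λ₀ = 1.1157 > 1 (redshift), so the source is receding.
λ'/λ₀ = √((1 + β)/(1 − β)) for a receding source ⇒ β = (r² − 1)/(r² + 1) with r = λ'/λ₀.
β = (1.2448 − 1)/(1.2448 + 1) ≈ 0.109.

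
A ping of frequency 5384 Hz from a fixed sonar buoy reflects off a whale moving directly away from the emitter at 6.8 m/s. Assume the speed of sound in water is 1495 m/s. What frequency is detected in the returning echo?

At the whale (a moving observer), f₁ = f₀ · (v − u)/v = 5384 × 1488.2/1495 ≈ 5360 Hz.
On reflection it acts as a source moving away from the stationary detector: f₂ = f₁ · v/(v + u) = 5360 × 1495/1501.8 ≈ 5335 Hz.
Equivalently f₂ = f₀ · (v − u)/(v + u).

5335 Hz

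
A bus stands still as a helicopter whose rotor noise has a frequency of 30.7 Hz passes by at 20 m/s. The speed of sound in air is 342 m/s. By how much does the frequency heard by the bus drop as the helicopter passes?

3.60 Hz

Approaching: f₁ = f · v/(v − v_s) = 30.7 × 342/322 ≈ 32.61 Hz.
Receding: f₂ = f · v/(v + v_s) = 30.7 × 342/362 ≈ 29.00 Hz.
Drop: f₁ − f₂ = 2f·v·v_s/(v² − v_s²) = 2 × 30.7 × 342 × 20/(342² − 20²) ≈ 3.60 Hz.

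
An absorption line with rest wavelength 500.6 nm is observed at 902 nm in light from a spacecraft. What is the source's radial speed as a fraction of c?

λ'/λ₀ = 1.8018 > 1 (redshift), so the source is receding.
λ'/λ₀ = √((1 + β)/(1 − β)) for a receding source ⇒ β = (r² − 1)/(r² + 1) with r = λ'/λ₀.
β = (3.2466 − 1)/(3.2466 + 1) ≈ 0.529.

0.529c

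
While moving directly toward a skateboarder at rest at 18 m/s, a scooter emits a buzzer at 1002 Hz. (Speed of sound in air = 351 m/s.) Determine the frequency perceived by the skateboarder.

Moving source, stationary observer: f' = f · v/(v − v_s) since the source is approaching.
f' = 1002 × 351/(351 − 18) = 1002 × 351/333 ≈ 1056 Hz.

1056 Hz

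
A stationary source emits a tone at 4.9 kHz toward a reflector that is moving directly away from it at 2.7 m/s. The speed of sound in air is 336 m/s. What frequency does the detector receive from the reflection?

4.82 kHz

The reflector first receives the wave as a moving observer: f₁ = f₀ · (v − u)/v = 4.9 × (336 − 2.7)/336 ≈ 4.86 kHz.
The reflection then acts as a moving source: f₂ = f₁ · v/(v + u) ≈ 4.82 kHz.
Equivalently f₂ = f₀ · (v − u)/(v + u).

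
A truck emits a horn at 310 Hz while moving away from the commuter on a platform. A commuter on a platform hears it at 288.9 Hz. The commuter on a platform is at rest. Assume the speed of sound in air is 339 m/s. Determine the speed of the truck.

f' = f · v/(v + v_s) ⇒ v_s = v · |1 − f/f'|.
v_s = 339 × |1 − 310/288.9| = 339 × 0.07304 ≈ 24.8 m/s.

24.8 m/s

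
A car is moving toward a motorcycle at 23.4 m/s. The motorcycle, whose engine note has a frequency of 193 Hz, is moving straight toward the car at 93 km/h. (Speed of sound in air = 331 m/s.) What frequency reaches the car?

224 Hz

93 km/h = 25.83 m/s.
General Doppler shift: f' = f · (v + v_o)/(v − v_s).
f' = 193 × (331 + 23.4)/(331 − 25.83) = 193 × 354.4/305.17 ≈ 224 Hz.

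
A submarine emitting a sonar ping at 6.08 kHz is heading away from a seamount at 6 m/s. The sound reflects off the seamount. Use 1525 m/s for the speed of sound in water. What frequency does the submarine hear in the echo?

6.03 kHz

The seamount receives the sound from a moving source: f₁ = f₀ · v/(v + v_e) = 6.08 × 1525/1531 ≈ 6.06 kHz.
On the return leg the submarine is a moving observer: f₂ = f₁ · (v − v_e)/v = 6.06 × 1519/1525 ≈ 6.03 kHz.
Equivalently f₂ = f₀ · (v − v_e)/(v + v_e).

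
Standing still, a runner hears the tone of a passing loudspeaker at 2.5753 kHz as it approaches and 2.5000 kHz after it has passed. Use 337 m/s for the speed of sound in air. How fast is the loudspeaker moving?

f₁/f₂ = (v + v_s)/(v − v_s), so v_s = v · (f₁ − f₂)/(f₁ + f₂).
v_s = 337 × (2.5753 − 2.5000)/(2.5753 + 2.5000) = 337 × 0.0753/5.0753 ≈ 5.0 m/s.

5.0 m/s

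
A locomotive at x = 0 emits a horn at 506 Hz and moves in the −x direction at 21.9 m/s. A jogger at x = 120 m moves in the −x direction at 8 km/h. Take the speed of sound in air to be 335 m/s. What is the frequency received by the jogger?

8 km/h = 2.222 m/s.
The observer lies on the +x side, so the source is heading away from the observer and the observer is heading toward the source.
With source receding and observer approaching, f' = f · (v + v_o)/(v + v_s).
f' = 506 × (335 + 2.222)/(335 + 21.9) = 506 × 337.22/356.9 ≈ 478 Hz.

478 Hz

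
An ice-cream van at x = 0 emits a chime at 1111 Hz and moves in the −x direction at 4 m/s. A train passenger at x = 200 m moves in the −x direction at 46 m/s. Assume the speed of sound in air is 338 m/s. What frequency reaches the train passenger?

The observer lies on the +x side, so the source is heading away from the observer and the observer is heading toward the source.
General Doppler shift: f' = f · (v + v_o)/(v + v_s).
f' = 1111 × (338 + 46)/(338 + 4) = 1111 × 384/342 ≈ 1247 Hz.

1247 Hz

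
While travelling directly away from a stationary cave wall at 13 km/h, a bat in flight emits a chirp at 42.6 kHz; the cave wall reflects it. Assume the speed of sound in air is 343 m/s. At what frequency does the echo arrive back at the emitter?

13 km/h = 3.611 m/s.
The cave wall receives the sound from a moving source: f₁ = f₀ · v/(v + v_e) = 42.6 × 343/346.61 ≈ 42.2 kHz.
On the return leg the bat in flight is a moving observer: f₂ = f₁ · (v − v_e)/v = 42.2 × 339.39/343 ≈ 41.7 kHz.
Equivalently f₂ = f₀ · (v − v_e)/(v + v_e).

41.7 kHz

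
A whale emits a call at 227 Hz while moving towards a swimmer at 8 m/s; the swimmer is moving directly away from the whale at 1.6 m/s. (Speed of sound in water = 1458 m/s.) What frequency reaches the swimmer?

Both move, so f' = f · (v − v_o)/(v − v_s).
f' = 227 × (1458 − 1.6)/(1458 − 8) = 227 × 1456.4/1450 ≈ 228 Hz.

228 Hz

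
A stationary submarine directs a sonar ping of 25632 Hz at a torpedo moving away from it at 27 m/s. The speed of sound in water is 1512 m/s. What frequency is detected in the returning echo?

24733 Hz

The torpedo first receives the wave as a moving observer: f₁ = f₀ · (v − u)/v = 25632 × (1512 − 27)/1512 ≈ 25174 Hz.
On reflection it acts as a source moving away from the stationary detector: f₂ = f₁ · v/(v + u) = 25174 × 1512/1539 ≈ 24733 Hz.
Equivalently f₂ = f₀ · (v − u)/(v + u).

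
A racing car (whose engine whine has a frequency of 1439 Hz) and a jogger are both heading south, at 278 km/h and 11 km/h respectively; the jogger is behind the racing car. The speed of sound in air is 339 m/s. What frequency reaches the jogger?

278 km/h = 77.22 m/s; 11 km/h = 3.056 m/s.
The jogger is behind, so the racing car is moving away from it while the jogger is moving toward the racing car.
With source receding and observer approaching, f' = f · (v + v_o)/(v + v_s).
f' = 1439 × (339 + 3.056)/(339 + 77.22) = 1439 × 342.06/416.22 ≈ 1183 Hz.

1183 Hz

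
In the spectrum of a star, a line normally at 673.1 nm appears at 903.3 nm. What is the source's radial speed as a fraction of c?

0.286c

λ'/λ₀ = 1.3420 > 1 (redshift), so the source is receding.
λ'/λ₀ = √((1 + β)/(1 − β)) for a receding source ⇒ β = (r² − 1)/(r² + 1) with r = λ'/λ₀.
β = (1.8010 − 1)/(1.8010 + 1) ≈ 0.286.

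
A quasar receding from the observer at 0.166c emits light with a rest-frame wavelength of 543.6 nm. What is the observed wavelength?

Relativistic Doppler for wavelength: λ' = λ₀ · √((1 + β)/(1 − β)).
λ' = 543.6 × √(1.1660/0.8340) = 543.6 × 1.18240 ≈ 642.8 nm.

642.8 nm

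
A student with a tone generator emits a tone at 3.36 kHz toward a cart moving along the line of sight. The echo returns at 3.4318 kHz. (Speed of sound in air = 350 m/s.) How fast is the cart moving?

Double Doppler shift off a moving reflector: f₂ = f₀ · (v + u)/(v − u) (u > 0 toward emitter).
Rearranging, u = v · (f₂ − f₀)/(f₂ + f₀) = 350 × 0.0718/6.7918 ≈ 3.7 m/s.
So the cart is moving at 3.7 m/s toward the emitter.

3.7 m/s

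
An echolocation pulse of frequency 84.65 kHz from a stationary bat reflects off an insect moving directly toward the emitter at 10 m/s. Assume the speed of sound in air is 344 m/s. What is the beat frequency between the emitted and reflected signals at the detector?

The insect first receives the wave as a moving observer: f₁ = f₀ · (v + u)/v = 84.65 × (344 + 10)/344 ≈ 87.11 kHz.
On reflection it acts as a source moving toward the stationary detector: f₂ = f₁ · v/(v − u) = 87.11 × 344/334 ≈ 89.72 kHz.
Beat frequency (with f₀ = 84650 Hz): |f₂ − f₀| = 2u·f₀/(v − u) = 2 × 10 × 84650/334 ≈ 5069 Hz.

5069 Hz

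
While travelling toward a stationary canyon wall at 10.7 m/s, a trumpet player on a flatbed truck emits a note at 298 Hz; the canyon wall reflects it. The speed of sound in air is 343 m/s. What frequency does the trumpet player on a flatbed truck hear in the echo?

The canyon wall receives the sound from a moving source: f₁ = f₀ · v/(v − v_e) = 298 × 343/332.3 ≈ 308 Hz.
On the return leg the trumpet player on a flatbed truck is a moving observer: f₂ = f₁ · (v + v_e)/v = 308 × 353.7/343 ≈ 317 Hz.

317 Hz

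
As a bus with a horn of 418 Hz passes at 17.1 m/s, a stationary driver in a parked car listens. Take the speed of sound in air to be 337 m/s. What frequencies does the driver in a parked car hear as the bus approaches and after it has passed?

Approaching: f₁ = f · v/(v − v_s) = 418 × 337/319.9 ≈ 440 Hz.
Receding: f₂ = f · v/(v + v_s) = 418 × 337/354.1 ≈ 398 Hz.

440 Hz approaching; 398 Hz receding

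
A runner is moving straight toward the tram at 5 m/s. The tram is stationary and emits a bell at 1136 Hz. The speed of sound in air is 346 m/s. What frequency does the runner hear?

1152 Hz

Moving observer, stationary source: f' = f · (v + v_o)/v.
f' = 1136 × (346 + 5)/346 = 1136 × 351/346 ≈ 1152 Hz.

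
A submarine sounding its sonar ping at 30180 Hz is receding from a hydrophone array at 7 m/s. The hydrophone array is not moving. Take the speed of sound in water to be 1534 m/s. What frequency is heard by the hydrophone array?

30043 Hz

With the source moving away from a stationary observer, f' = f · v/(v + v_s).
f' = 30180 × 1534/(1534 + 7) = 30180 × 1534/1541 ≈ 30043 Hz.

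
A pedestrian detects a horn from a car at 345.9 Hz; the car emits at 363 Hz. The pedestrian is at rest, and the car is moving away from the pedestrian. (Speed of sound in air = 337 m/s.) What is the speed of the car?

f' = f · v/(v + v_s) ⇒ v_s = v · |1 − f/f'|.
v_s = 337 × |1 − 363/345.9| = 337 × 0.04944 ≈ 16.7 m/s.

16.7 m/s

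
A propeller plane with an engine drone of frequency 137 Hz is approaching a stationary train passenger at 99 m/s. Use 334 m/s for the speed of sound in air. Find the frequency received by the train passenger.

With the source moving toward a stationary observer, f' = f · v/(v − v_s).
f' = 137 × 334/(334 − 99) = 137 × 334/235 ≈ 195 Hz.

195 Hz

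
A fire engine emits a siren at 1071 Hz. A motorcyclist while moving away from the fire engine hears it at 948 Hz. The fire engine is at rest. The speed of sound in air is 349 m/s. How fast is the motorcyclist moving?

f' = f · (v − v_o)/v ⇒ v_o = v · |f'/f − 1|.
v_o = 349 × |948/1071 − 1| = 349 × 0.1148 ≈ 40 m/s.

40 m/s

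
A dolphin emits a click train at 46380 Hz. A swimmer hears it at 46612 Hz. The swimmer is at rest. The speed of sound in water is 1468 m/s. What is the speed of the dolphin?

7.3 m/s

f' > f, so the dolphin is approaching.
f' = f · v/(v − v_s) ⇒ v_s = v · |1 − f/f'|.
v_s = 1468 × |1 − 46380/46612| = 1468 × 0.004977 ≈ 7.3 m/s.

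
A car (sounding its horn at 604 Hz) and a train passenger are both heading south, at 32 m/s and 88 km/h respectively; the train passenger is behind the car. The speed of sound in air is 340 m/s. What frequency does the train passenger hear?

592 Hz

88 km/h = 24.44 m/s.
The train passenger is behind, so the car is moving away from it while the train passenger is moving toward the car.
With source receding and observer approaching, f' = f · (v + v_o)/(v + v_s).
f' = 604 × (340 + 24.44)/(340 + 32) = 604 × 364.44/372 ≈ 592 Hz.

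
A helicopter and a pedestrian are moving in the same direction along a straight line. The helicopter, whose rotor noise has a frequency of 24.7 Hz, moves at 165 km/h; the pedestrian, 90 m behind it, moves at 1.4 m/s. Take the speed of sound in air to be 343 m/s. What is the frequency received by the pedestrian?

165 km/h = 45.83 m/s.
The pedestrian is behind, so the helicopter is moving away from it while the pedestrian is moving toward the helicopter.
General Doppler shift: f' = f · (v + v_o)/(v + v_s).
f' = 24.7 × (343 + 1.4)/(343 + 45.83) = 24.7 × 344.4/388.83 ≈ 21.9 Hz.

21.9 Hz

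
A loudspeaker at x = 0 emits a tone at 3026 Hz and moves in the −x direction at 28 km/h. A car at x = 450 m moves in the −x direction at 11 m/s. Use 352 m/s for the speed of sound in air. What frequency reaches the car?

28 km/h = 7.778 m/s.
The observer lies on the +x side, so the source is heading away from the observer and the observer is heading toward the source.
Both move, so f' = f · (v + v_o)/(v + v_s).
f' = 3026 × (352 + 11)/(352 + 7.778) = 3026 × 363/359.78 ≈ 3053 Hz.

3053 Hz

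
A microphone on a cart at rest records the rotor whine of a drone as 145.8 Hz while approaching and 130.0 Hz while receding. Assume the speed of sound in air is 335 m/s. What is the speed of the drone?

19.2 m/s

f₁/f₂ = (v + v_s)/(v − v_s), so v_s = v · (f₁ − f₂)/(f₁ + f₂).
v_s = 335 × (145.8 − 130.0)/(145.8 + 130.0) = 335 × 15.8/275.8 ≈ 19.2 m/s.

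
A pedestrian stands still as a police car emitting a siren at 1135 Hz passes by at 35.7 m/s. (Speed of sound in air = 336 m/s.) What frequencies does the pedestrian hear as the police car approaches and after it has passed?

Approaching: f₁ = f · v/(v − v_s) = 1135 × 336/300.3 ≈ 1270 Hz.
Receding: f₂ = f · v/(v + v_s) = 1135 × 336/371.7 ≈ 1026 Hz.

1270 Hz approaching; 1026 Hz receding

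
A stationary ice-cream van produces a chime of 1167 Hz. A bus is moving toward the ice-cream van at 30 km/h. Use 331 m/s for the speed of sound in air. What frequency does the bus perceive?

1196 Hz

30 km/h = 8.333 m/s.
Moving observer, stationary source: f' = f · (v + v_o)/v.
f' = 1167 × (331 + 8.333)/331 = 1167 × 339.33/331 ≈ 1196 Hz.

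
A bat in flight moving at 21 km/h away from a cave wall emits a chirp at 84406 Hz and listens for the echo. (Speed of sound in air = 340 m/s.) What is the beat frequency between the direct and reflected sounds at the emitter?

2847 Hz

21 km/h = 5.833 m/s.
The cave wall receives the sound from a moving source: f₁ = f₀ · v/(v + v_e) = 84406 × 340/345.83 ≈ 82982 Hz.
On the return leg the bat in flight is a moving observer: f₂ = f₁ · (v − v_e)/v = 82982 × 334.17/340 ≈ 81559 Hz.
Equivalently f₂ = f₀ · (v − v_e)/(v + v_e).
Beat against the emitted tone: |f₂ − f₀| = 2v_e·f₀/(v + v_e) = 2 × 5.833 × 84406/345.83 ≈ 2847 Hz.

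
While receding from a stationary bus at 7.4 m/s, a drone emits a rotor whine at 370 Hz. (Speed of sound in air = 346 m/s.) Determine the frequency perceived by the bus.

Only the source moves, away from the listener, so f' = f · v/(v + v_s).
f' = 370 × 346/(346 + 7.4) = 370 × 346/353.4 ≈ 362 Hz.

362 Hz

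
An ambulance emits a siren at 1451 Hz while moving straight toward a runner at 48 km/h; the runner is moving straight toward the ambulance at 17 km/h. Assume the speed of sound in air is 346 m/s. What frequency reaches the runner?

1530 Hz

48 km/h = 13.33 m/s; 17 km/h = 4.722 m/s.
Both move, so f' = f · (v + v_o)/(v − v_s).
f' = 1451 × (346 + 4.722)/(346 − 13.33) = 1451 × 350.72/332.67 ≈ 1530 Hz.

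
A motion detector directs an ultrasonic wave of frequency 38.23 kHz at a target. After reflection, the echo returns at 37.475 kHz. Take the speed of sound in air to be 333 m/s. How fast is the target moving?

3.3 m/s

Double Doppler shift off a moving reflector: f₂ = f₀ · (v + u)/(v − u) (u > 0 toward emitter).
Rearranging, u = v · (f₂ − f₀)/(f₂ + f₀) = 333 × -0.755/75.705 ≈ -3.3 m/s.
So the target is moving at 3.3 m/s away from the emitter.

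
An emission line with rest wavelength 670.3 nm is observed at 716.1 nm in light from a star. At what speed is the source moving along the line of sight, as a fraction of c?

0.066c

λ'/λ₀ = 1.0683 > 1 (redshift), so the source is receding.
λ'/λ₀ = √((1 + β)/(1 − β)) for a receding source ⇒ β = (r² − 1)/(r² + 1) with r = λ'/λ₀.
β = (1.1413 − 1)/(1.1413 + 1) ≈ 0.066.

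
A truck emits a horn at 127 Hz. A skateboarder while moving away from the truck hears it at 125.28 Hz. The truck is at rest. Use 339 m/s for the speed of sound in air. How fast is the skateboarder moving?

4.6 m/s

f' = f · (v − v_o)/v ⇒ v_o = v · |f'/f − 1|.
v_o = 339 × |125.28/127 − 1| = 339 × 0.01354 ≈ 4.6 m/s.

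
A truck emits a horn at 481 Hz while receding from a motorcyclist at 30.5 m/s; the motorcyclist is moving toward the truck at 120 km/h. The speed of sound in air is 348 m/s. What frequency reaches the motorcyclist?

120 km/h = 33.33 m/s.
Both move, so f' = f · (v + v_o)/(v + v_s).
f' = 481 × (348 + 33.33)/(348 + 30.5) = 481 × 381.33/378.5 ≈ 485 Hz.

485 Hz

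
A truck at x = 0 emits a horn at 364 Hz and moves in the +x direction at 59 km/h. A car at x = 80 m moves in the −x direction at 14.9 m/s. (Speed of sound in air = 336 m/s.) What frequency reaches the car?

59 km/h = 16.39 m/s.
The observer lies on the +x side, so the source is heading toward the observer and the observer is heading toward the source.
With source approaching and observer approaching, f' = f · (v + v_o)/(v − v_s).
f' = 364 × (336 + 14.9)/(336 − 16.39) = 364 × 350.9/319.61 ≈ 400 Hz.

400 Hz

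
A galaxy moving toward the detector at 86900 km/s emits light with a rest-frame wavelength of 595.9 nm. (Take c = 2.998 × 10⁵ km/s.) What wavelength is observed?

442.2 nm

β = v/c = 86900/299800 = 0.2899.
Relativistic Doppler for wavelength: λ' = λ₀ · √((1 − β)/(1 + β)).
λ' = 595.9 × √(0.7101/1.2899) = 595.9 × 0.74199 ≈ 442.2 nm.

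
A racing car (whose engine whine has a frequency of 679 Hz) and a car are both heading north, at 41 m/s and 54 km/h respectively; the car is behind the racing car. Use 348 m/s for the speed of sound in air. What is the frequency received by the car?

54 km/h = 15 m/s.
The car is behind, so the racing car is moving away from it while the car is moving toward the racing car.
General Doppler shift: f' = f · (v + v_o)/(v + v_s).
f' = 679 × (348 + 15)/(348 + 41) = 679 × 363/389 ≈ 634 Hz.

634 Hz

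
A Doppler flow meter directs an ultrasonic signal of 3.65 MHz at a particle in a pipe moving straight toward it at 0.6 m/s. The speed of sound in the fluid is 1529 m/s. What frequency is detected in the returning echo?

3.653 MHz

At the particle in a pipe (a moving observer), f₁ = f₀ · (v + u)/v = 3.65 × 1529.6/1529 ≈ 3.651 MHz.
The reflection then acts as a moving source: f₂ = f₁ · v/(v − u) ≈ 3.653 MHz.
Equivalently f₂ = f₀ · (v + u)/(v − u).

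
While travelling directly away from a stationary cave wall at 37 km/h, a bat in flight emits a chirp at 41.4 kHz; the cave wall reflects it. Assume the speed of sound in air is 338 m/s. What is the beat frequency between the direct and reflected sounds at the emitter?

2443 Hz

37 km/h = 10.28 m/s.
The cave wall receives the sound from a moving source: f₁ = f₀ · v/(v + v_e) = 41.4 × 338/348.28 ≈ 40.18 kHz.
On the return leg the bat in flight is a moving observer: f₂ = f₁ · (v − v_e)/v = 40.18 × 327.72/338 ≈ 38.96 kHz.
Equivalently f₂ = f₀ · (v − v_e)/(v + v_e).
Beat against the emitted tone (with f₀ = 41400 Hz): |f₂ − f₀| = 2v_e·f₀/(v + v_e) = 2 × 10.28 × 41400/348.28 ≈ 2443 Hz.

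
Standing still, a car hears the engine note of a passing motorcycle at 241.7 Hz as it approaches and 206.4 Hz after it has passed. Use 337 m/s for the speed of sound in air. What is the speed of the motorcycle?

27 m/s

f₁/f₂ = (v + v_s)/(v − v_s), so v_s = v · (f₁ − f₂)/(f₁ + f₂).
v_s = 337 × (241.7 − 206.4)/(241.7 + 206.4) = 337 × 35.3/448.1 ≈ 27 m/s.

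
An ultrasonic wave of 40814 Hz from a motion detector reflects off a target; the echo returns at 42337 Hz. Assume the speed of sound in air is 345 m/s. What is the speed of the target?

Double Doppler shift off a moving reflector: f₂ = f₀ · (v + u)/(v − u) (u > 0 toward emitter).
Rearranging, u = v · (f₂ − f₀)/(f₂ + f₀) = 345 × 1523/83151 ≈ 6.3 m/s.
So the target is moving at 6.3 m/s toward the emitter.

6.3 m/s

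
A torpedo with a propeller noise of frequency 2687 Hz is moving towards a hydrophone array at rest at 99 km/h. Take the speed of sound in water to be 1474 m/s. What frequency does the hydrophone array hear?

2738 Hz

99 km/h = 27.5 m/s.
Moving source, stationary observer: f' = f · v/(v − v_s) since the source is approaching.
f' = 2687 × 1474/(1474 − 27.5) = 2687 × 1474/1446 ≈ 2738 Hz.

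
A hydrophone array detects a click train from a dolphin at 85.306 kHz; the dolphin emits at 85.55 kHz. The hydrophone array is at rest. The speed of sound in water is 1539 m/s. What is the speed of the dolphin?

f' < f, so the dolphin is receding.
f' = f · v/(v + v_s) ⇒ v_s = v · |1 − f/f'|.
v_s = 1539 × |1 − 85.55/85.306| = 1539 × 0.00286 ≈ 4.4 m/s.

4.4 m/s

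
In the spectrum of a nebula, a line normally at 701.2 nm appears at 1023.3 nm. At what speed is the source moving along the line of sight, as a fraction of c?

λ'/λ₀ = 1.4594 > 1 (redshift), so the source is receding.
λ'/λ₀ = √((1 + β)/(1 − β)) for a receding source ⇒ β = (r² − 1)/(r² + 1) with r = λ'/λ₀.
β = (2.1297 − 1)/(2.1297 + 1) ≈ 0.361.

0.361c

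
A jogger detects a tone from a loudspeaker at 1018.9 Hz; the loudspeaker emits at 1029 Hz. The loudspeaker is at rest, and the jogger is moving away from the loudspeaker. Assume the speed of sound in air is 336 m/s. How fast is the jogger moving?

f' = f · (v − v_o)/v ⇒ v_o = v · |f'/f − 1|.
v_o = 336 × |1018.9/1029 − 1| = 336 × 0.009815 ≈ 3.3 m/s.

3.3 m/s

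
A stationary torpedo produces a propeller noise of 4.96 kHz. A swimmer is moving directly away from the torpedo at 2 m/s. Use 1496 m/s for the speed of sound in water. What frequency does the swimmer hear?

Moving observer, stationary source: f' = f · (v − v_o)/v.
f' = 4.96 × (1496 − 2)/1496 = 4.96 × 1494/1496 ≈ 4.95 kHz.

4.95 kHz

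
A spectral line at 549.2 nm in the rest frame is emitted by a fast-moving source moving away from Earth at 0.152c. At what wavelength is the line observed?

Relativistic Doppler for wavelength: λ' = λ₀ · √((1 + β)/(1 − β)).
λ' = 549.2 × √(1.1520/0.8480) = 549.2 × 1.16554 ≈ 640.1 nm.

640.1 nm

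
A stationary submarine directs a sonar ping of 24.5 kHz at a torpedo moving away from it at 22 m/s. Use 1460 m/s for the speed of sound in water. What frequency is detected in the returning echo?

23.8 kHz

At the torpedo (a moving observer), f₁ = f₀ · (v − u)/v = 24.5 × 1438/1460 ≈ 24.1 kHz.
On reflection it acts as a source moving away from the stationary detector: f₂ = f₁ · v/(v + u) = 24.1 × 1460/1482 ≈ 23.8 kHz.
Equivalently f₂ = f₀ · (v − u)/(v + u).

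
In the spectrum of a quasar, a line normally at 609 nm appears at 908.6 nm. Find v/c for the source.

λ'/λ₀ = 1.4920 > 1 (redshift), so the source is receding.
λ'/λ₀ = √((1 + β)/(1 − β)) for a receding source ⇒ β = (r² − 1)/(r² + 1) with r = λ'/λ₀.
β = (2.2259 − 1)/(2.2259 + 1) ≈ 0.380.

0.380c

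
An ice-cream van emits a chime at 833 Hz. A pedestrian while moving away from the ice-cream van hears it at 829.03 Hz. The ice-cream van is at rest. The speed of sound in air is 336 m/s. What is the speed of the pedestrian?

1.60 m/s

f' = f · (v − v_o)/v ⇒ v_o = v · |f'/f − 1|.
v_o = 336 × |829.03/833 − 1| = 336 × 0.004766 ≈ 1.60 m/s.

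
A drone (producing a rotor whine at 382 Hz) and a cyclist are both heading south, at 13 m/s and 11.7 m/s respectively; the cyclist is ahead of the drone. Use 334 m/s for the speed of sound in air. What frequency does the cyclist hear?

384 Hz

The cyclist is ahead, so the drone is moving toward it while the cyclist is moving away from the drone.
With source approaching and observer receding, f' = f · (v − v_o)/(v − v_s).
f' = 382 × (334 − 11.7)/(334 − 13) = 382 × 322.3/321 ≈ 384 Hz.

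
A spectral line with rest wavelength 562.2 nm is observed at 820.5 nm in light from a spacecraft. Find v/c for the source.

0.361c

λ'/λ₀ = 1.4594 > 1 (redshift), so the source is receding.
λ'/λ₀ = √((1 + β)/(1 − β)) for a receding source ⇒ β = (r² − 1)/(r² + 1) with r = λ'/λ₀.
β = (2.1300 − 1)/(2.1300 + 1) ≈ 0.361.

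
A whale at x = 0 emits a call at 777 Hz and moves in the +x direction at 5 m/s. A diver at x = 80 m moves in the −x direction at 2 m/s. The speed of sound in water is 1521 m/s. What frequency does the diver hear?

781 Hz

The observer lies on the +x side, so the source is heading toward the observer and the observer is heading toward the source.
Both move, so f' = f · (v + v_o)/(v − v_s).
f' = 777 × (1521 + 2)/(1521 − 5) = 777 × 1523/1516 ≈ 781 Hz.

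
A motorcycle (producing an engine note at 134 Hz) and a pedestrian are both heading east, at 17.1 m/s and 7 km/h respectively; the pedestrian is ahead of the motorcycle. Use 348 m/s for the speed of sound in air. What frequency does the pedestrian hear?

140 Hz

7 km/h = 1.944 m/s.
The pedestrian is ahead, so the motorcycle is moving toward it while the pedestrian is moving away from the motorcycle.
Both move, so f' = f · (v − v_o)/(v − v_s).
f' = 134 × (348 − 1.944)/(348 − 17.1) = 134 × 346.06/330.9 ≈ 140 Hz.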